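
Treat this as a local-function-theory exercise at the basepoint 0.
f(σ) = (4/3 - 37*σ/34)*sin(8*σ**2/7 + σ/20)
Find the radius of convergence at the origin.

The radius of convergence is infinite.

The factor sin(8*σ**2/7 + σ/20) is entire and contributes no finite singular point.
The polynomial part has no poles.
No finite singular points: the Taylor series at 0 converges everywhere.


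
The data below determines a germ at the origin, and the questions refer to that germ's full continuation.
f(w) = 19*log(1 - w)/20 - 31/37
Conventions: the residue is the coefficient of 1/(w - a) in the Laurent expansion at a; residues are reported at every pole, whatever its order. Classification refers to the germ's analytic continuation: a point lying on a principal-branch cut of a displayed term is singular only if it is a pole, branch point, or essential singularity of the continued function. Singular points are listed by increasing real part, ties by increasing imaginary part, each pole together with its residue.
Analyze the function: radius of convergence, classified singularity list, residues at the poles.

Branch term (19/20)*log(1 - w/(1)): its argument vanishes at w = 1, a logarithmic branch point, modulus 1.
The radius of convergence is the smallest modulus among the singular points: 1.

Radius of convergence at 0: 1.
At 1: a logarithmic branch point.


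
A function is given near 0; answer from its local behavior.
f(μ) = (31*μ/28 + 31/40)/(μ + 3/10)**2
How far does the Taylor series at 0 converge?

The radius of convergence is 3/10.

Denominator factor (μ + 3/10)^2: pole of order 2 at -3/10, modulus 3/10.
The radius of convergence is the smallest modulus among the singular points: 3/10.


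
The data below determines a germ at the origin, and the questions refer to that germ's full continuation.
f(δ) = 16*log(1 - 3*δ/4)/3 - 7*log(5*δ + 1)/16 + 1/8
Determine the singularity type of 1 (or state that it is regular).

The point is a regular point.

There is no denominator, hence no pole anywhere.
Branch term log(1 - δ/(-1/5)): argument at 1 is 6, nonzero, so 1 is not its branch point (a point on a principal cut is still regular for the continued germ).
Branch term log(1 - δ/(4/3)): argument at 1 is 1/4, nonzero, so 1 is not its branch point (a point on a principal cut is still regular for the continued germ).
So the germ continues analytically to 1.


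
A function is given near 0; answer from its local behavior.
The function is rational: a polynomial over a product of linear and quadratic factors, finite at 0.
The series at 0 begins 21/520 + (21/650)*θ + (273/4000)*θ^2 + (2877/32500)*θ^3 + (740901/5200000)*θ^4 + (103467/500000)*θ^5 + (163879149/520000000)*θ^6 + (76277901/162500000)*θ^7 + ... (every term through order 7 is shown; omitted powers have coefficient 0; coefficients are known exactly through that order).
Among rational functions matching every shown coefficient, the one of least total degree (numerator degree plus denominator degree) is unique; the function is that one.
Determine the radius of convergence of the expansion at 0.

No rational of total degree below 2 reproduces all 8 coefficients; solving the [0/2] Pade equations on them gives f(θ) = -1/(26*(θ - 2/3)*(θ + 10/7)), whose expansion matches every shown term.
Denominator factor (θ + 10/7): pole of order 1 at -10/7, modulus 10/7.
Denominator factor (θ - 2/3): pole of order 1 at 2/3, modulus 2/3.
The radius of convergence is the smallest modulus among the singular points: 2/3.

The radius of convergence is 2/3.


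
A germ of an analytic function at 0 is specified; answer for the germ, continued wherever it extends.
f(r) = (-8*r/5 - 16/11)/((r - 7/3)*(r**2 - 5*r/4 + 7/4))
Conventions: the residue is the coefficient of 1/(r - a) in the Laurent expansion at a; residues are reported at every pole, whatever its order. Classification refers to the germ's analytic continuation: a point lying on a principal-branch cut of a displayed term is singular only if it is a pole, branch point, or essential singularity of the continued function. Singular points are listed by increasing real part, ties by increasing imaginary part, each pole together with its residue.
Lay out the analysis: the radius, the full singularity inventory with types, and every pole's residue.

Radius of convergence at 0: (1/2)*sqrt(7).
At (5/8) - ((1/8)*sqrt(87))*i: a pole of order 1; residue (2568/4235) + ((2664/122815)*sqrt(87))*i.
At (5/8) + ((1/8)*sqrt(87))*i: a pole of order 1; residue (2568/4235) - ((2664/122815)*sqrt(87))*i.
At 7/3: a pole of order 1; residue -5136/4235.


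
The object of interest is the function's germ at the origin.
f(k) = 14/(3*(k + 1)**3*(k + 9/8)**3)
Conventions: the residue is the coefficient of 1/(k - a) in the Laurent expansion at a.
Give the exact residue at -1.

At the order-3 pole -1 set g(k) = (k - (-1))^3*f(k) = 14/(3*(k + 9/8)**3).
Order-3 pole: residue = g''(a)/2; g''(-1) = 1835008, so the residue is 917504.

The residue is 917504.


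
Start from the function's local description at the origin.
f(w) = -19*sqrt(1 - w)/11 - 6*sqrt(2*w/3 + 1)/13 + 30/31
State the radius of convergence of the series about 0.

The radius of convergence is 1.

Branch term (-6/13)*sqrt(1 - w/(-3/2)): its argument vanishes at w = -3/2, a square-root branch point, modulus 3/2.
Branch term (-19/11)*sqrt(1 - w/(1)): its argument vanishes at w = 1, a square-root branch point, modulus 1.
The radius of convergence is the smallest modulus among the singular points: 1.


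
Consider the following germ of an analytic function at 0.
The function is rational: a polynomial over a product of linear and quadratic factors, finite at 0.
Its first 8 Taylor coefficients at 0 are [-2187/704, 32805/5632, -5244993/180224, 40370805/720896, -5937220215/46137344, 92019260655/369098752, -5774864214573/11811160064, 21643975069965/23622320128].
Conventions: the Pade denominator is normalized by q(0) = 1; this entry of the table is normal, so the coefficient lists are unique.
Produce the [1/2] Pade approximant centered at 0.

Taylor coefficients needed (read off): a_0 = -2187/704, a_1 = 32805/5632, a_2 = -5244993/180224, a_3 = 40370805/720896.
Write the denominator as Q(u) = 1 + q1*u + q2*u^2. Requiring Q*f - P = O(u^4) with deg P <= 1 kills the coefficients of u^2..u^3 in Q*f:
  u^2: a_2 + q1*a_1 + q2*a_0 = 0, i.e. -5244993/180224 + (32805/5632)*q1 + (-2187/704)*q2 = 0.
  u^3: a_3 + q1*a_2 + q2*a_1 = 0, i.e. 40370805/720896 + (-5244993/180224)*q1 + (32805/5632)*q2 = 0.
Solving this linear system: q1 = 3645/46232, q2 = -368302687/39944448.
The numerator is Q*f truncated at degree 1: P0 = a_0 = -2187/704; P1 = a_1 + q1*a_0 = 5675265/1017104.

The Pade approximant has numerator coefficients [-2187/704, 5675265/1017104]; denominator coefficients [1, 3645/46232, -368302687/39944448].


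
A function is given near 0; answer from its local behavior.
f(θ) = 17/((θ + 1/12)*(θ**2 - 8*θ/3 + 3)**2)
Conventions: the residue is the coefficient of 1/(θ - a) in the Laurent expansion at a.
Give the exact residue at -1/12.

At the order-1 pole -1/12 set g(θ) = (θ - (-1/12))*f(θ) = 17/(θ**2 - 8*θ/3 + 3)**2.
Simple pole: residue = g(a) at a = -1/12, which is 39168/24025.

The residue is 39168/24025.


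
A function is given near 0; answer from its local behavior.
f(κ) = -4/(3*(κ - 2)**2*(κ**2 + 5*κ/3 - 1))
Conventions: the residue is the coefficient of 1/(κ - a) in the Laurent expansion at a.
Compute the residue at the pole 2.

At the order-2 pole 2 set g(κ) = (κ - (2))^2*f(κ) = -4/(3*(κ**2 + 5*κ/3 - 1)).
Order-2 pole: residue = g'(a); g'(2) = 68/361, so the residue is 68/361.

The residue is 68/361.


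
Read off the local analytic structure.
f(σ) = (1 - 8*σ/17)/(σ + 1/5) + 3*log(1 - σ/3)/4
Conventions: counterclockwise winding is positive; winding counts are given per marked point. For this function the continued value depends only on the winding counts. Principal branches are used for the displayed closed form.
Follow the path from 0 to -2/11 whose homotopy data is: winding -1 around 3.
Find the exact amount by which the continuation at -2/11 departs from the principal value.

The rational part is single-valued and drops out of the difference; each branch term changes only by its own monodromy.
(3/4)*log(1 - σ/(3)): each positive loop around 3 adds 2*pi*i to the log, so winding -1 contributes (3/4)*(-1)*2*pi*i = -(3/2)*pi*i.
Summing the contributions at σ = -2/11 gives -(3/2)*pi*i.

Continued minus principal equals -(3/2)*pi*i.


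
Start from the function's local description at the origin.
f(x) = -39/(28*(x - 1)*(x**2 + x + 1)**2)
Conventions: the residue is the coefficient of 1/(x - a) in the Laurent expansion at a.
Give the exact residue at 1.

At the order-1 pole 1 set g(x) = (x - (1))*f(x) = -39/(28*(x**2 + x + 1)**2).
Simple pole: residue = g(a) at a = 1, which is -13/84.

The residue is -13/84.


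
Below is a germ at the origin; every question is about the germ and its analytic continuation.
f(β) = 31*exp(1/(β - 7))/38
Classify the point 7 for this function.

The exponent 1/(β - (7)) has a pole at 7, so exp(1/(β - (7))) takes every nonzero value near it: an essential singularity (not a pole of any order).

The point is an essential singularity.


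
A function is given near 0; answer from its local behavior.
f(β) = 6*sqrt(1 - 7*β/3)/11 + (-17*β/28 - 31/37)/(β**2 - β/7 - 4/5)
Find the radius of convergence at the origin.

Denominator factor (β**2 - β/7 - 4/5): discriminant 789/245, real irrational roots 1/14 + (1/70)*sqrt(3945) and 1/14 - (1/70)*sqrt(3945); poles of order 1, moduli 1/14 + (1/70)*sqrt(3945) and -1/14 + (1/70)*sqrt(3945).
Branch term (6/11)*sqrt(1 - β/(3/7)): its argument vanishes at β = 3/7, a square-root branch point, modulus 3/7.
The radius of convergence is the smallest modulus among the singular points: 3/7.

The radius of convergence is 3/7.


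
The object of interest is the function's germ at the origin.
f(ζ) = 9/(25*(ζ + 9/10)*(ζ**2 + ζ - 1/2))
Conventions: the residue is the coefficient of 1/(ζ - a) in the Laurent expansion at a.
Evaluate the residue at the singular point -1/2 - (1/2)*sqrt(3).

The factor ζ**2 + ζ - 1/2 splits as (ζ - a)(ζ - a') with a = -1/2 - (1/2)*sqrt(3), a' = -1/2 + (1/2)*sqrt(3). At the order-1 pole a set g(ζ) = (ζ - a)*f(ζ) = [9/(25*(ζ + 9/10))] / (ζ - a').
Simple pole: residue = g(a) at a = -1/2 - (1/2)*sqrt(3), which is 18/59 + (24/295)*sqrt(3).

The residue is 18/59 + (24/295)*sqrt(3).


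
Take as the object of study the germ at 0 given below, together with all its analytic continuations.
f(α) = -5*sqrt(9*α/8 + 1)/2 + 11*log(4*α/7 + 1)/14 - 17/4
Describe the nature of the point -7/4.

The point is a logarithmic branch point.

The term (11/14)*log(1 - α/(-7/4)) has argument 1 - -7/4/(-7/4) = 0 at -7/4: a logarithmic (infinitely-sheeted) branch point; the remaining terms are analytic or single-valued there.


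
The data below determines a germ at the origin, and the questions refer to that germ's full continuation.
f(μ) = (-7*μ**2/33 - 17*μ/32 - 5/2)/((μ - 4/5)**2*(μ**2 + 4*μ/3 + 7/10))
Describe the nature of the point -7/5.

The point is a regular point.

Denominator factors: μ - 4/5 = -11/5 at μ = -7/5; μ**2 + 4*μ/3 + 7/10 = 119/150 at μ = -7/5 — none vanishes.
So the germ continues analytically to -7/5.


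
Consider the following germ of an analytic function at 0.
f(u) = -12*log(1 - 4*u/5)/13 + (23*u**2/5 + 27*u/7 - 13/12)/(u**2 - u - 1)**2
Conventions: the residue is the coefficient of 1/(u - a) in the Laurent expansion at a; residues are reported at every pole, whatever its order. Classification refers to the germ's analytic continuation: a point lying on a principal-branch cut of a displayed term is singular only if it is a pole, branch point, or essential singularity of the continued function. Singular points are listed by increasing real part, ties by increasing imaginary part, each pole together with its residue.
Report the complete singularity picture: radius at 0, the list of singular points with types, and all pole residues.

Radius of convergence at 0: -1/2 + (1/2)*sqrt(5).
At 1/2 - (1/2)*sqrt(5): a pole of order 2; residue -(1577/5250)*sqrt(5).
At 5/4: a logarithmic branch point.
At 1/2 + (1/2)*sqrt(5): a pole of order 2; residue (1577/5250)*sqrt(5).

Denominator factor (u**2 - u - 1)^2: discriminant 5, real irrational roots 1/2 + (1/2)*sqrt(5) and 1/2 - (1/2)*sqrt(5); poles of order 2, moduli 1/2 + (1/2)*sqrt(5) and -1/2 + (1/2)*sqrt(5).
Branch term (-12/13)*log(1 - u/(5/4)): its argument vanishes at u = 5/4, a logarithmic branch point, modulus 5/4.
The radius of convergence is the smallest modulus among the singular points: -1/2 + (1/2)*sqrt(5).
The branch term is analytic at 1/2 - (1/2)*sqrt(5) and contributes nothing to the residue; only the rational part matters.
The factor u**2 - u - 1 splits as (u - a)(u - a') with a = 1/2 - (1/2)*sqrt(5), a' = 1/2 + (1/2)*sqrt(5). At the order-2 pole a set g(u) = (u - a)^2*(rational part) = [23*u**2/5 + 27*u/7 - 13/12] / (u - a')^2.
Order-2 pole: residue = g'(a); g'(1/2 - (1/2)*sqrt(5)) = -(1577/5250)*sqrt(5), so the residue is -(1577/5250)*sqrt(5).
The branch term is analytic at 1/2 + (1/2)*sqrt(5) and contributes nothing to the residue; only the rational part matters.
The factor u**2 - u - 1 splits as (u - a)(u - a') with a = 1/2 + (1/2)*sqrt(5), a' = 1/2 - (1/2)*sqrt(5). At the order-2 pole a set g(u) = (u - a)^2*(rational part) = [23*u**2/5 + 27*u/7 - 13/12] / (u - a')^2.
Order-2 pole: residue = g'(a); g'(1/2 + (1/2)*sqrt(5)) = (1577/5250)*sqrt(5), so the residue is (1577/5250)*sqrt(5).
List the singular points by increasing real part (a conjugate pair: the negative imaginary part first).


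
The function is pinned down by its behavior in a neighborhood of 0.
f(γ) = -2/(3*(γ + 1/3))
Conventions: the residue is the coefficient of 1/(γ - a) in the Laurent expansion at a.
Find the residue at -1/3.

The residue is -2/3.

At the order-1 pole -1/3 set g(γ) = (γ - (-1/3))*f(γ) = -2/3.
Simple pole: residue = g(a) at a = -1/3, which is -2/3.


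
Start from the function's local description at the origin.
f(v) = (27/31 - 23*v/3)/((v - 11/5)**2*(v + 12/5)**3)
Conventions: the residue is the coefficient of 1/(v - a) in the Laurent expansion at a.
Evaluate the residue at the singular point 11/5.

At the order-2 pole 11/5 set g(v) = (v - (11/5))^2*f(v) = (27/31 - 23*v/3)/(v + 12/5)**3.
Order-2 pole: residue = g'(a); g'(11/5) = 739375/26025213, so the residue is 739375/26025213.

The residue is 739375/26025213.


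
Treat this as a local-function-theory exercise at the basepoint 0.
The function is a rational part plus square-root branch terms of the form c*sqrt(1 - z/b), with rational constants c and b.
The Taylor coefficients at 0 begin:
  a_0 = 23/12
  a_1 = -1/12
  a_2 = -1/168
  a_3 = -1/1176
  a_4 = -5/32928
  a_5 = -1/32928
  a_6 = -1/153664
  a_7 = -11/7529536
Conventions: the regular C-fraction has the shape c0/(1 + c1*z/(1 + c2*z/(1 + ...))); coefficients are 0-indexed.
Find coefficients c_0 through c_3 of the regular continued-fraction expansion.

Taylor coefficients (read off): a_0 = 23/12, a_1 = -1/12, a_2 = -1/168, a_3 = -1/1176.
c0 = a_0 = 23/12. Peel one level at a time: if S = 1 + c*z/S' with S'(0) = 1, then c is the z-coefficient of S and S' = c*z/(S - 1).
S_1 = c0/f = 1 + (1/23)*z + (37/7406)*z^2 + ...; c1 = 1/23.
S_2 = c1*z/(S_1 - 1) = 1 + (-37/322)*z + (-1/196)*z^2 + ...; c2 = -37/322.
S_3 = c2*z/(S_2 - 1) = 1 + (-23/518)*z + ...; c3 = -23/518.

The regular C-fraction coefficients are [23/12, 1/23, -37/322, -23/518].


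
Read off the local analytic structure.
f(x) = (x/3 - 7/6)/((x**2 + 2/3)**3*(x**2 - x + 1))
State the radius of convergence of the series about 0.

Denominator factor (x**2 - x + 1): discriminant -3, complex-conjugate roots (1/2) + ((1/2)*sqrt(3))*i and (1/2) - ((1/2)*sqrt(3))*i; poles of order 1, moduli 1 and 1.
Denominator factor (x**2 + 2/3)^3: discriminant -8/3, complex-conjugate roots ((1/3)*sqrt(6))*i and -((1/3)*sqrt(6))*i; poles of order 3, moduli (1/3)*sqrt(6) and (1/3)*sqrt(6).
The radius of convergence is the smallest modulus among the singular points: (1/3)*sqrt(6).

The radius of convergence is (1/3)*sqrt(6).


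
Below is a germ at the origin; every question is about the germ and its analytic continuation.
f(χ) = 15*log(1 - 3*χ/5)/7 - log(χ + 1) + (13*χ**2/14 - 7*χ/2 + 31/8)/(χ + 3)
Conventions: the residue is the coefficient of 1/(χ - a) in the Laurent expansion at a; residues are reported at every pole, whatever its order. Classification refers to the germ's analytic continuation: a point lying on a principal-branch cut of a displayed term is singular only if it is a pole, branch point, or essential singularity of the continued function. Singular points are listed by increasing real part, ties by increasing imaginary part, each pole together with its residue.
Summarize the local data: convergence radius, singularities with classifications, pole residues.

Radius of convergence at 0: 1.
At -3: a pole of order 1; residue 1273/56.
At -1: a logarithmic branch point.
At 5/3: a logarithmic branch point.

Denominator factor (χ + 3): pole of order 1 at -3, modulus 3.
Branch term (-1)*log(1 - χ/(-1)): its argument vanishes at χ = -1, a logarithmic branch point, modulus 1.
Branch term (15/7)*log(1 - χ/(5/3)): its argument vanishes at χ = 5/3, a logarithmic branch point, modulus 5/3.
The radius of convergence is the smallest modulus among the singular points: 1.
The branch terms are analytic at -3 and contribute nothing to the residue; only the rational part matters.
At the order-1 pole -3 set g(χ) = (χ - (-3))*(rational part) = 13*χ**2/14 - 7*χ/2 + 31/8.
Simple pole: residue = g(a) at a = -3, which is 1273/56.
List the singular points by increasing real part (a conjugate pair: the negative imaginary part first).


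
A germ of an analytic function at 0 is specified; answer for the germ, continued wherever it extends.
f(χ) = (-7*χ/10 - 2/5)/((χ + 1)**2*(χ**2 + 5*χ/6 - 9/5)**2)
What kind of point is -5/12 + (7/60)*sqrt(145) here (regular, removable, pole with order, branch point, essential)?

The point is a pole of order 2.

The denominator factor χ**2 + 5*χ/6 - 9/5 vanishes at -5/12 + (7/60)*sqrt(145) and appears to the power 2; the numerator there equals -13/120 - (49/600)*sqrt(145), nonzero, and no other factor vanishes.
Hence a pole whose order is the multiplicity, 2.


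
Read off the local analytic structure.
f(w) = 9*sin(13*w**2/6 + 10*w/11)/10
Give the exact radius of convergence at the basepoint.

The factor sin(13*w**2/6 + 10*w/11) is entire and contributes no finite singular point.
The polynomial part has no poles.
No finite singular points: the Taylor series at 0 converges everywhere.

The radius of convergence is infinite.


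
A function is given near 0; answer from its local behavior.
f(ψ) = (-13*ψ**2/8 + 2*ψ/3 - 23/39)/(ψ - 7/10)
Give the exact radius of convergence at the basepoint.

The radius of convergence is 7/10.

Denominator factor (ψ - 7/10): pole of order 1 at 7/10, modulus 7/10.
The radius of convergence is the smallest modulus among the singular points: 7/10.


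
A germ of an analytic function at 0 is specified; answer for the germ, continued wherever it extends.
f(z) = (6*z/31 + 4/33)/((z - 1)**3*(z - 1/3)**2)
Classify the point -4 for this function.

The point is a regular point.

Denominator factors: z - 1/3 = -13/3 at z = -4; z - 1 = -5 at z = -4 — none vanishes.
So the germ continues analytically to -4.


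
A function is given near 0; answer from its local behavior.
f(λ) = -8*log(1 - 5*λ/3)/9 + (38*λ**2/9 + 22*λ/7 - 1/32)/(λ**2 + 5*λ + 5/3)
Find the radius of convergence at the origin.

The radius of convergence is 5/2 - (1/6)*sqrt(165).

Denominator factor (λ**2 + 5*λ + 5/3): discriminant 55/3, real irrational roots -5/2 + (1/6)*sqrt(165) and -5/2 - (1/6)*sqrt(165); poles of order 1, moduli 5/2 - (1/6)*sqrt(165) and 5/2 + (1/6)*sqrt(165).
Branch term (-8/9)*log(1 - λ/(3/5)): its argument vanishes at λ = 3/5, a logarithmic branch point, modulus 3/5.
The radius of convergence is the smallest modulus among the singular points: 5/2 - (1/6)*sqrt(165).


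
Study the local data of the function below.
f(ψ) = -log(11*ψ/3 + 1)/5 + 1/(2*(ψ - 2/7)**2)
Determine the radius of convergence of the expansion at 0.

The radius of convergence is 3/11.

Denominator factor (ψ - 2/7)^2: pole of order 2 at 2/7, modulus 2/7.
Branch term (-1/5)*log(1 - ψ/(-3/11)): its argument vanishes at ψ = -3/11, a logarithmic branch point, modulus 3/11.
The radius of convergence is the smallest modulus among the singular points: 3/11.


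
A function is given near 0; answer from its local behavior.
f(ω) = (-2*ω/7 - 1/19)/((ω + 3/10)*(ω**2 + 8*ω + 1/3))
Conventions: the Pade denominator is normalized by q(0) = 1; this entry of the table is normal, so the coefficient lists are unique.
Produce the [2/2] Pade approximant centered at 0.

The Pade approximant has numerator coefficients [-10/19, -175040360/62557481, 21089200/62557481]; denominator coefficients [1, 38410904/1411071, 112746013/1411071].

Taylor coefficients needed (expand at 0): a_0 = -10/19, a_1 = 4600/399, a_2 = -324910/1197, a_3 = 23225320/3591, a_4 = -1663010470/10773.
Write the denominator as Q(ω) = 1 + q1*ω + q2*ω^2. Requiring Q*f - P = O(ω^5) with deg P <= 2 kills the coefficients of ω^3..ω^4 in Q*f:
  ω^3: a_3 + q1*a_2 + q2*a_1 = 0, i.e. 23225320/3591 + (-324910/1197)*q1 + (4600/399)*q2 = 0.
  ω^4: a_4 + q1*a_3 + q2*a_2 = 0, i.e. -1663010470/10773 + (23225320/3591)*q1 + (-324910/1197)*q2 = 0.
Solving this linear system: q1 = 38410904/1411071, q2 = 112746013/1411071.
The numerator is Q*f truncated at degree 2: P0 = a_0 = -10/19; P1 = a_1 + q1*a_0 = -175040360/62557481; P2 = a_2 + q1*a_1 + q2*a_0 = 21089200/62557481.


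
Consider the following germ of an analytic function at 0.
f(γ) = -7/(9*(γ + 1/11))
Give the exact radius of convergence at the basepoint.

Denominator factor (γ + 1/11): pole of order 1 at -1/11, modulus 1/11.
The radius of convergence is the smallest modulus among the singular points: 1/11.

The radius of convergence is 1/11.


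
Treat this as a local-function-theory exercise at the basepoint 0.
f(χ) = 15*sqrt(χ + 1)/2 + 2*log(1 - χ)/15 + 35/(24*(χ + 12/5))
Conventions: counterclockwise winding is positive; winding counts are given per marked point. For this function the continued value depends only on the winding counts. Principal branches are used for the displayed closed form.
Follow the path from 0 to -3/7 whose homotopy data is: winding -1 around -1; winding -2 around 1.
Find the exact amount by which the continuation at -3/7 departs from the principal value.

The rational part is single-valued and drops out of the difference; each branch term changes only by its own monodromy.
(2/15)*log(1 - χ/(1)): each positive loop around 1 adds 2*pi*i to the log, so winding -2 contributes (2/15)*(-2)*2*pi*i = -(8/15)*pi*i.
(15/2)*sqrt(1 - χ/(-1)): winding -1 is odd, the square root flips sign, contributing -2*(15/2)*sqrt(1 - (-3/7)/(-1)) = -2*(15/2)*sqrt(4/7) = -(30/7)*sqrt(7).
Summing the contributions at χ = -3/7 gives (-(30/7)*sqrt(7)) - ((8/15)*pi)*i.

Continued minus principal equals (-(30/7)*sqrt(7)) - ((8/15)*pi)*i.


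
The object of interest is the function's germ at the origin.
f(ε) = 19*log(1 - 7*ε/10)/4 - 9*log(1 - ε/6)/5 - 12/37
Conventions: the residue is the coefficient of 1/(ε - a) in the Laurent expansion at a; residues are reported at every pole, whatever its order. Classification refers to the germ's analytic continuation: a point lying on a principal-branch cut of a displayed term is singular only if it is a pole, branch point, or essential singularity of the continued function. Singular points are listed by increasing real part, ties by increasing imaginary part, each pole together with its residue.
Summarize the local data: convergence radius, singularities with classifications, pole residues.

Radius of convergence at 0: 10/7.
At 10/7: a logarithmic branch point.
At 6: a logarithmic branch point.

Branch term (19/4)*log(1 - ε/(10/7)): its argument vanishes at ε = 10/7, a logarithmic branch point, modulus 10/7.
Branch term (-9/5)*log(1 - ε/(6)): its argument vanishes at ε = 6, a logarithmic branch point, modulus 6.
The radius of convergence is the smallest modulus among the singular points: 10/7.
List the singular points by increasing real part (a conjugate pair: the negative imaginary part first).


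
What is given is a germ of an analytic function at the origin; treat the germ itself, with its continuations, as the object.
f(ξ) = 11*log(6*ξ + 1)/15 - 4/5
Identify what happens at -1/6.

The point is a logarithmic branch point.

The term (11/15)*log(1 - ξ/(-1/6)) has argument 1 - -1/6/(-1/6) = 0 at -1/6: a logarithmic (infinitely-sheeted) branch point; the remaining terms are analytic or single-valued there.


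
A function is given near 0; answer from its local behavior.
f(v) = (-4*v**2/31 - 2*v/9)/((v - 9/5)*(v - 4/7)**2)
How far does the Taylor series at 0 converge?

The radius of convergence is 4/7.

Denominator factor (v - 4/7)^2: pole of order 2 at 4/7, modulus 4/7.
Denominator factor (v - 9/5): pole of order 1 at 9/5, modulus 9/5.
The radius of convergence is the smallest modulus among the singular points: 4/7.


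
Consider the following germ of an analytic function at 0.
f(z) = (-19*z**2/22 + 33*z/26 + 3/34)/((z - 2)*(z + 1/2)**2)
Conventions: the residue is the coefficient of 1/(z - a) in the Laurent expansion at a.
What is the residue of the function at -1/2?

The residue is -3555/4862.

At the order-2 pole -1/2 set g(z) = (z - (-1/2))^2*f(z) = (-19*z**2/22 + 33*z/26 + 3/34)/(z - 2).
Order-2 pole: residue = g'(a); g'(-1/2) = -3555/4862, so the residue is -3555/4862.


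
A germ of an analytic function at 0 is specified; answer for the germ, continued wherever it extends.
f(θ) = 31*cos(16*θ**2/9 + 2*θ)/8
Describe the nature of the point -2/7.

There is no denominator, hence no pole anywhere.
The factor cos(16*θ**2/9 + 2*θ) is entire.
So the germ continues analytically to -2/7.

The point is a regular point.


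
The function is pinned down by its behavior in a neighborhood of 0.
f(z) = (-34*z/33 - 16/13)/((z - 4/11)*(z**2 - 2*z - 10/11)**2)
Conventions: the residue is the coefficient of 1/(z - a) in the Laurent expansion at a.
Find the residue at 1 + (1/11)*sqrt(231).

The residue is 114587/322959 - (49775/5813262)*sqrt(231).


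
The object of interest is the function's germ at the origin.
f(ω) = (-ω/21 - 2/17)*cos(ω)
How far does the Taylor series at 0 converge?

The factor cos(ω) is entire and contributes no finite singular point.
The polynomial part has no poles.
No finite singular points: the Taylor series at 0 converges everywhere.

The radius of convergence is infinite.


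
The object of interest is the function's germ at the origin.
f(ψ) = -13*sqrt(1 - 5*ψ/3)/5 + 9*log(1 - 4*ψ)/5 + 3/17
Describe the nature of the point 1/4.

The point is a logarithmic branch point.

The term (9/5)*log(1 - ψ/(1/4)) has argument 1 - 1/4/(1/4) = 0 at 1/4: a logarithmic (infinitely-sheeted) branch point; the remaining terms are analytic or single-valued there.


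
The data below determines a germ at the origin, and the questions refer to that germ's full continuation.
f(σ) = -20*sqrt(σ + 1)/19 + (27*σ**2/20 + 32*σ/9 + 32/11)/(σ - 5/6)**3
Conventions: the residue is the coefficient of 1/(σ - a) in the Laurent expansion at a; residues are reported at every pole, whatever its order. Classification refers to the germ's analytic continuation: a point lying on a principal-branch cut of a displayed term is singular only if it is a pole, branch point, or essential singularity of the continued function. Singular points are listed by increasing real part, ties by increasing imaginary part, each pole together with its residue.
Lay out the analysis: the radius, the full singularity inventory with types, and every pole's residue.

Radius of convergence at 0: 5/6.
At -1: an algebraic (square-root) branch point.
At 5/6: a pole of order 3; residue 27/20.

Denominator factor (σ - 5/6)^3: pole of order 3 at 5/6, modulus 5/6.
Branch term (-20/19)*sqrt(1 - σ/(-1)): its argument vanishes at σ = -1, a square-root branch point, modulus 1.
The radius of convergence is the smallest modulus among the singular points: 5/6.
The branch term is analytic at 5/6 and contributes nothing to the residue; only the rational part matters.
At the order-3 pole 5/6 set g(σ) = (σ - (5/6))^3*(rational part) = 27*σ**2/20 + 32*σ/9 + 32/11.
Order-3 pole: residue = g''(a)/2; g''(5/6) = 27/10, so the residue is 27/20.
List the singular points by increasing real part (a conjugate pair: the negative imaginary part first).


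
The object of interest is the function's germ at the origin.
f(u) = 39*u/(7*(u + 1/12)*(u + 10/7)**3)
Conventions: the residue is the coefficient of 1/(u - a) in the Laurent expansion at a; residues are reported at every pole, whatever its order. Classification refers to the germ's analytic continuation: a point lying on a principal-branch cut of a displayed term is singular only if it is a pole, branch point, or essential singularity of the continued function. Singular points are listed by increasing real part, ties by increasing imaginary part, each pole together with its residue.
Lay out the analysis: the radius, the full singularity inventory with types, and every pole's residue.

Denominator factor (u + 1/12): pole of order 1 at -1/12, modulus 1/12.
Denominator factor (u + 10/7)^3: pole of order 3 at -10/7, modulus 10/7.
The radius of convergence is the smallest modulus among the singular points: 1/12.
At the order-3 pole -10/7 set g(u) = (u - (-10/7))^3*f(u) = 39*u/(7*(u + 1/12)).
Order-3 pole: residue = g''(a)/2; g''(-10/7) = 550368/1442897, so the residue is 275184/1442897.
At the order-1 pole -1/12 set g(u) = (u - (-1/12))*f(u) = 39*u/(7*(u + 10/7)**3).
Simple pole: residue = g(a) at a = -1/12, which is -275184/1442897.
List the singular points by increasing real part (a conjugate pair: the negative imaginary part first).

Radius of convergence at 0: 1/12.
At -10/7: a pole of order 3; residue 275184/1442897.
At -1/12: a pole of order 1; residue -275184/1442897.


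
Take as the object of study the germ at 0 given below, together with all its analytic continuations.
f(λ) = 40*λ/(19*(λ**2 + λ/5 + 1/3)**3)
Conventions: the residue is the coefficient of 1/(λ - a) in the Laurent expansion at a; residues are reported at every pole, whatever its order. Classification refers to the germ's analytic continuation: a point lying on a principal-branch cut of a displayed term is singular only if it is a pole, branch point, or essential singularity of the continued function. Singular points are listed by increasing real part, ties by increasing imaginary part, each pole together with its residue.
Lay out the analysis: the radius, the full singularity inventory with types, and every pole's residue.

Denominator factor (λ**2 + λ/5 + 1/3)^3: discriminant -97/75, complex-conjugate roots (-1/10) + ((1/30)*sqrt(291))*i and (-1/10) - ((1/30)*sqrt(291))*i; poles of order 3, moduli (1/3)*sqrt(3) and (1/3)*sqrt(3).
The radius of convergence is the smallest modulus among the singular points: (1/3)*sqrt(3).
The factor λ**2 + λ/5 + 1/3 splits as (λ - a)(λ - a') with a = (-1/10) - ((1/30)*sqrt(291))*i, a' = (-1/10) + ((1/30)*sqrt(291))*i. At the order-3 pole a set g(λ) = (λ - a)^3*f(λ) = [40*λ/19] / (λ - a')^3.
Order-3 pole: residue = g''(a)/2; g''((-1/10) - ((1/30)*sqrt(291))*i) = -((1350000/17340787)*sqrt(291))*i, so the residue is -((675000/17340787)*sqrt(291))*i.
The factor λ**2 + λ/5 + 1/3 splits as (λ - a)(λ - a') with a = (-1/10) + ((1/30)*sqrt(291))*i, a' = (-1/10) - ((1/30)*sqrt(291))*i. At the order-3 pole a set g(λ) = (λ - a)^3*f(λ) = [40*λ/19] / (λ - a')^3.
Order-3 pole: residue = g''(a)/2; g''((-1/10) + ((1/30)*sqrt(291))*i) = ((1350000/17340787)*sqrt(291))*i, so the residue is ((675000/17340787)*sqrt(291))*i.
List the singular points by increasing real part (a conjugate pair: the negative imaginary part first).

Radius of convergence at 0: (1/3)*sqrt(3).
At (-1/10) - ((1/30)*sqrt(291))*i: a pole of order 3; residue -((675000/17340787)*sqrt(291))*i.
At (-1/10) + ((1/30)*sqrt(291))*i: a pole of order 3; residue ((675000/17340787)*sqrt(291))*i.


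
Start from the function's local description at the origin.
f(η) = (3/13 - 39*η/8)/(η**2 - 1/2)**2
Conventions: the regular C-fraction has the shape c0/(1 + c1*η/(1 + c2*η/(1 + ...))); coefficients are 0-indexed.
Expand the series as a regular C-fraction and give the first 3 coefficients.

The regular C-fraction coefficients are [12/13, 169/8, -28305/1352].

Taylor coefficients (expand at 0): a_0 = 12/13, a_1 = -39/2, a_2 = 48/13.
c0 = a_0 = 12/13. Peel one level at a time: if S = 1 + c*η/S' with S'(0) = 1, then c is the η-coefficient of S and S' = c*η/(S - 1).
S_1 = c0/f = 1 + (169/8)*η + (28305/64)*η^2 + ...; c1 = 169/8.
S_2 = c1*η/(S_1 - 1) = 1 + (-28305/1352)*η + ...; c2 = -28305/1352.


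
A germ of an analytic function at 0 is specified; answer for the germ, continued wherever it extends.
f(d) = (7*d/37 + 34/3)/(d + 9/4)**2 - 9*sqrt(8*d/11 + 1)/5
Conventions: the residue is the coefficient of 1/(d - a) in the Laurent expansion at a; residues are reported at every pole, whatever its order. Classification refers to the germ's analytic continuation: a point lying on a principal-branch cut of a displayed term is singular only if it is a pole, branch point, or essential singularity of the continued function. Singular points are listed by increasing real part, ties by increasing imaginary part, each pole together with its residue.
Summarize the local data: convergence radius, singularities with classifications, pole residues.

Radius of convergence at 0: 11/8.
At -9/4: a pole of order 2; residue 7/37.
At -11/8: an algebraic (square-root) branch point.

Denominator factor (d + 9/4)^2: pole of order 2 at -9/4, modulus 9/4.
Branch term (-9/5)*sqrt(1 - d/(-11/8)): its argument vanishes at d = -11/8, a square-root branch point, modulus 11/8.
The radius of convergence is the smallest modulus among the singular points: 11/8.
The branch term is analytic at -9/4 and contributes nothing to the residue; only the rational part matters.
At the order-2 pole -9/4 set g(d) = (d - (-9/4))^2*(rational part) = 7*d/37 + 34/3.
Order-2 pole: residue = g'(a); g'(-9/4) = 7/37, so the residue is 7/37.
List the singular points by increasing real part (a conjugate pair: the negative imaginary part first).


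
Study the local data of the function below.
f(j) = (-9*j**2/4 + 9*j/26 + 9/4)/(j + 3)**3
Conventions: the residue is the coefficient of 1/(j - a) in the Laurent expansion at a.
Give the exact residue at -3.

At the order-3 pole -3 set g(j) = (j - (-3))^3*f(j) = -9*j**2/4 + 9*j/26 + 9/4.
Order-3 pole: residue = g''(a)/2; g''(-3) = -9/2, so the residue is -9/4.

The residue is -9/4.


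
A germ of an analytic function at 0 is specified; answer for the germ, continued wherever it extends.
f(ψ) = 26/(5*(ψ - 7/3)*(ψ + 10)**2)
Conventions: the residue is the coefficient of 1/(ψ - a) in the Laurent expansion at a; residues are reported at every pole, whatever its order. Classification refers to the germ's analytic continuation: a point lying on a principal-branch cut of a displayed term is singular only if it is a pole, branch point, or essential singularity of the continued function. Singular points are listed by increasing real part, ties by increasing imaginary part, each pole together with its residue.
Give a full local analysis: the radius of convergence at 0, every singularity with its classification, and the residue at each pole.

Denominator factor (ψ + 10)^2: pole of order 2 at -10, modulus 10.
Denominator factor (ψ - 7/3): pole of order 1 at 7/3, modulus 7/3.
The radius of convergence is the smallest modulus among the singular points: 7/3.
At the order-2 pole -10 set g(ψ) = (ψ - (-10))^2*f(ψ) = 26/(5*(ψ - 7/3)).
Order-2 pole: residue = g'(a); g'(-10) = -234/6845, so the residue is -234/6845.
At the order-1 pole 7/3 set g(ψ) = (ψ - (7/3))*f(ψ) = 26/(5*(ψ + 10)**2).
Simple pole: residue = g(a) at a = 7/3, which is 234/6845.
List the singular points by increasing real part (a conjugate pair: the negative imaginary part first).

Radius of convergence at 0: 7/3.
At -10: a pole of order 2; residue -234/6845.
At 7/3: a pole of order 1; residue 234/6845.


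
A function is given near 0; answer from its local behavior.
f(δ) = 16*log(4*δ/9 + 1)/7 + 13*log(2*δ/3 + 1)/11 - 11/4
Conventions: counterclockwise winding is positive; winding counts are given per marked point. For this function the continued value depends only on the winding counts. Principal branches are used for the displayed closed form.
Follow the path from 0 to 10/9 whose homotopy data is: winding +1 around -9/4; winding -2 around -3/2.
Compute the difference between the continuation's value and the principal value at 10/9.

Continued minus principal equals -(12/77)*pi*i.

The rational part is single-valued and drops out of the difference; each branch term changes only by its own monodromy.
(16/7)*log(1 - δ/(-9/4)): each positive loop around -9/4 adds 2*pi*i to the log, so winding +1 contributes (16/7)*(1)*2*pi*i = (32/7)*pi*i.
(13/11)*log(1 - δ/(-3/2)): each positive loop around -3/2 adds 2*pi*i to the log, so winding -2 contributes (13/11)*(-2)*2*pi*i = -(52/11)*pi*i.
Summing the contributions at δ = 10/9 gives -(12/77)*pi*i.


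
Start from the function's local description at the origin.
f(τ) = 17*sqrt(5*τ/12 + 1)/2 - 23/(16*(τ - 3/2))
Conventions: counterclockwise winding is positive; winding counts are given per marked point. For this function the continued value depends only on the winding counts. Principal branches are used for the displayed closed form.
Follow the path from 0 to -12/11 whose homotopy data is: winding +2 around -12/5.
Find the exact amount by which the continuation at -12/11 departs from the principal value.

The rational part is single-valued and drops out of the difference; each branch term changes only by its own monodromy.
(17/2)*sqrt(1 - τ/(-12/5)): winding +2 is even, the square root returns to the same sheet, contribution 0.
Summing the contributions at τ = -12/11 gives 0.

Continued minus principal equals 0.


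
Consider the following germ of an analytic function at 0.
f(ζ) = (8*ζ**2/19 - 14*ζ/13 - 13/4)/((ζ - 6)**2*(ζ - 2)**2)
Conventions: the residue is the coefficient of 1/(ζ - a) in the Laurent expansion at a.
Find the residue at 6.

At the order-2 pole 6 set g(ζ) = (ζ - (6))^2*f(ζ) = (8*ζ**2/19 - 14*ζ/13 - 13/4)/(ζ - 2)**2.
Order-2 pole: residue = g'(a); g'(6) = 2475/31616, so the residue is 2475/31616.

The residue is 2475/31616.


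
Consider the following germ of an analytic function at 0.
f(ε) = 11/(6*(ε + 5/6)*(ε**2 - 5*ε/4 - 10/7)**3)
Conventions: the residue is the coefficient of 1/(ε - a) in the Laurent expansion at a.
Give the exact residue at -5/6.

The residue is 234710784/3723875.

At the order-1 pole -5/6 set g(ε) = (ε - (-5/6))*f(ε) = 11/(6*(ε**2 - 5*ε/4 - 10/7)**3).
Simple pole: residue = g(a) at a = -5/6, which is 234710784/3723875.


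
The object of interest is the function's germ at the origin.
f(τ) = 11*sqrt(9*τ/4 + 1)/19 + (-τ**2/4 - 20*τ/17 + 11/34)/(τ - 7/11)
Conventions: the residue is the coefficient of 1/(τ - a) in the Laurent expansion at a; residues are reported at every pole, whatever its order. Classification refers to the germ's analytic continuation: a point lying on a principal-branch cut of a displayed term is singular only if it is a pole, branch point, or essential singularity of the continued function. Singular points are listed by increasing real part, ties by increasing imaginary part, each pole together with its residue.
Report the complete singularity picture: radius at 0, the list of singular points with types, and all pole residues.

Denominator factor (τ - 7/11): pole of order 1 at 7/11, modulus 7/11.
Branch term (11/19)*sqrt(1 - τ/(-4/9)): its argument vanishes at τ = -4/9, a square-root branch point, modulus 4/9.
The radius of convergence is the smallest modulus among the singular points: 4/9.
The branch term is analytic at 7/11 and contributes nothing to the residue; only the rational part matters.
At the order-1 pole 7/11 set g(τ) = (τ - (7/11))*(rational part) = -τ**2/4 - 20*τ/17 + 11/34.
Simple pole: residue = g(a) at a = 7/11, which is -4331/8228.
List the singular points by increasing real part (a conjugate pair: the negative imaginary part first).

Radius of convergence at 0: 4/9.
At -4/9: an algebraic (square-root) branch point.
At 7/11: a pole of order 1; residue -4331/8228.
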